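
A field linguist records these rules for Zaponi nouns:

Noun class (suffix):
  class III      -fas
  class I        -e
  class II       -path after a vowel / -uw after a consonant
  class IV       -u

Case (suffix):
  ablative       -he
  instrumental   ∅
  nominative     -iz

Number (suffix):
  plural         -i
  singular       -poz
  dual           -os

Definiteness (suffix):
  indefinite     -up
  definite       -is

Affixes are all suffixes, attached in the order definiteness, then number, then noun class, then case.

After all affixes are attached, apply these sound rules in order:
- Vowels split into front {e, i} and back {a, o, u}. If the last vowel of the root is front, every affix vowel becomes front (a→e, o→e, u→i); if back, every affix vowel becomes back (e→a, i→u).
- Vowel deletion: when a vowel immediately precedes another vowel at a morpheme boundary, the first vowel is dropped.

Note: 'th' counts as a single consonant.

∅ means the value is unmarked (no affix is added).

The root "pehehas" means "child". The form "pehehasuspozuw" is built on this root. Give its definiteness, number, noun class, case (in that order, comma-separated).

Segment: pehehas-is-poz-uw.
definiteness: -is → definite.
number: -poz → singular.
noun class: -path/uw → class II.
case: ∅ → instrumental.

definite, singular, class II, instrumental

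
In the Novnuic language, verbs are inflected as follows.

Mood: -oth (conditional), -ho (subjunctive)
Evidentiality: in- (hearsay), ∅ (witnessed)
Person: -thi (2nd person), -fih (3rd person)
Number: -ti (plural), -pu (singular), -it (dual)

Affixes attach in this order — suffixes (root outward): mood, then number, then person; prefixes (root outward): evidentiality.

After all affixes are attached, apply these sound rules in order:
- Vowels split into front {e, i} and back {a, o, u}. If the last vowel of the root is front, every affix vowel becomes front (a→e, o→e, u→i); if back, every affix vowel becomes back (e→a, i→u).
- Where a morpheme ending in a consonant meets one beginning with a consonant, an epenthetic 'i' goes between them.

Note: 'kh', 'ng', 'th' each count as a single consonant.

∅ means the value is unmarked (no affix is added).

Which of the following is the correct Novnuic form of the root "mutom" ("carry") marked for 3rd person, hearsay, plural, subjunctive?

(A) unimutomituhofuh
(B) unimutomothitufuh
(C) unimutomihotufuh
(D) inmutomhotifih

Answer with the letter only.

Attach mood subjunctive -ho → mutomho.
Attach number plural -ti → mutomhoti.
Attach person 3rd person -fih → mutomhotifih.
Attach evidentiality hearsay in- → inmutomhotifih.
Apply vowel harmony: inmutomhotifih → unmutomhotufuh.
Apply epenthesis: unmutomhotufuh → unimutomihotufuh.
So the correct form is unimutomihotufuh, option (C).
(B) unimutomothitufuh is wrong: it uses conditional instead of subjunctive for mood.
(A) unimutomituhofuh is wrong: it has the affixes in the wrong order.
(D) inmutomhotifih is wrong: it fails to apply the sound rule(s).

C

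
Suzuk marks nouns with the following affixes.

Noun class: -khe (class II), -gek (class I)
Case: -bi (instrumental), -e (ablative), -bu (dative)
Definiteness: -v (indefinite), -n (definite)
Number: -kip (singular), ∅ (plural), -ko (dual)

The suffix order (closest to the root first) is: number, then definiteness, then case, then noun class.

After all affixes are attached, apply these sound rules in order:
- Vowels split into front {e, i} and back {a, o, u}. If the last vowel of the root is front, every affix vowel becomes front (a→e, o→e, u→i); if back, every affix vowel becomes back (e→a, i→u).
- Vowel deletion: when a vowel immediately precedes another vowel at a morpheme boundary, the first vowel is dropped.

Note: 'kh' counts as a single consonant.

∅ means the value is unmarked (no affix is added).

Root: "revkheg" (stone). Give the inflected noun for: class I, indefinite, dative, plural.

number = plural: zero marking, form stays revkheg.
Attach definiteness indefinite -v → revkhegv.
Attach case dative -bu → revkhegvbu.
Attach noun class class I -gek → revkhegvbugek.
Apply vowel harmony: revkhegvbugek → revkhegvbigek.
Vowel deletion: no change.

revkhegvbigek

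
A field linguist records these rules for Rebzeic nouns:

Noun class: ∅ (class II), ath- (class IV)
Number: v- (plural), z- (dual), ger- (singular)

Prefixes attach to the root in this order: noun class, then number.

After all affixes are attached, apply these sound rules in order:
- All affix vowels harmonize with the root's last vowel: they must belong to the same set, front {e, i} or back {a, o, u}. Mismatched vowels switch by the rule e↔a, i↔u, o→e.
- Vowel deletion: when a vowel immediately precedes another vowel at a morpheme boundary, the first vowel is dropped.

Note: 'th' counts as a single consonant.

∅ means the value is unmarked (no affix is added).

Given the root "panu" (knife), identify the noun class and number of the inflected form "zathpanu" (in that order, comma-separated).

Segment: z-ath-panu.
noun class: ath- → class IV.
number: z- → dual.

class IV, dual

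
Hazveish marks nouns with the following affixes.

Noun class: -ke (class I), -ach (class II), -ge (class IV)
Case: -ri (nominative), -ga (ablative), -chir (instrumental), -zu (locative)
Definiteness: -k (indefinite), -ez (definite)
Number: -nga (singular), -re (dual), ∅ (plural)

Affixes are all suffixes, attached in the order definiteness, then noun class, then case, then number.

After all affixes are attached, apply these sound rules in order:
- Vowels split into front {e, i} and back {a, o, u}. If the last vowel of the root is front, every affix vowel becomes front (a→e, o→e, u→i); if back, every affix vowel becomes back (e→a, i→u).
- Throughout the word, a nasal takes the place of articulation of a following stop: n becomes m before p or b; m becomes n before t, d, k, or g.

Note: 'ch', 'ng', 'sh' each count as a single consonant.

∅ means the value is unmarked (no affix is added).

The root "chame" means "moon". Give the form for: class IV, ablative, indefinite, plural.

chamekgege

Attach definiteness indefinite -k → chamek.
Attach noun class class IV -ge → chamekge.
Attach case ablative -ga → chamekgega.
number = plural: zero marking, form stays chamekgega.
Apply vowel harmony: chamekgega → chamekgege.
Nasal assimilation: no change.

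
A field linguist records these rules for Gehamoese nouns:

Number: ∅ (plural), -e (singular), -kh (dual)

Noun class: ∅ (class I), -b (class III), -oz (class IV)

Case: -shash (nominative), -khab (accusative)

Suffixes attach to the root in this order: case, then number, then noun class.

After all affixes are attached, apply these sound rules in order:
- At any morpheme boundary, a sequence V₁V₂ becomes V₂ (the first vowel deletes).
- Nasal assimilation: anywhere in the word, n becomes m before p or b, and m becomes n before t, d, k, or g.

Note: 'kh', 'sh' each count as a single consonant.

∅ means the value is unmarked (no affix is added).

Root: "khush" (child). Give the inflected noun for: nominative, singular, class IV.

khushshashoz

Attach case nominative -shash → khushshash.
Attach number singular -e → khushshashe.
Attach noun class class IV -oz → khushshasheoz.
Apply vowel deletion: khushshasheoz → khushshashoz.
Nasal assimilation: no change.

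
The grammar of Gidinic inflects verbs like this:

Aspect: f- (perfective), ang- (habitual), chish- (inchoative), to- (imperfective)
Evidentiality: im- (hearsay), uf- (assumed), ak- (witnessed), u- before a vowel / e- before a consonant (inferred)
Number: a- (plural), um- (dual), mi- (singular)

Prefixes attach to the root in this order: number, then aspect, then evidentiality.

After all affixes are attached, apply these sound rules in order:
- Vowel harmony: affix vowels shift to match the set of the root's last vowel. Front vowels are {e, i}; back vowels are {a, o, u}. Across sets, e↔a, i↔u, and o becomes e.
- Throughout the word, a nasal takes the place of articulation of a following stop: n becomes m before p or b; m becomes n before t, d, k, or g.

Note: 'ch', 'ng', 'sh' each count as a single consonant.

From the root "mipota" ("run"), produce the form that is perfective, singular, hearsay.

umfmumipota

Attach number singular mi- → mimipota.
Attach aspect perfective f- → fmimipota.
Attach evidentiality hearsay im- → imfmimipota.
Apply vowel harmony: imfmimipota → umfmumipota.
Nasal assimilation: no change.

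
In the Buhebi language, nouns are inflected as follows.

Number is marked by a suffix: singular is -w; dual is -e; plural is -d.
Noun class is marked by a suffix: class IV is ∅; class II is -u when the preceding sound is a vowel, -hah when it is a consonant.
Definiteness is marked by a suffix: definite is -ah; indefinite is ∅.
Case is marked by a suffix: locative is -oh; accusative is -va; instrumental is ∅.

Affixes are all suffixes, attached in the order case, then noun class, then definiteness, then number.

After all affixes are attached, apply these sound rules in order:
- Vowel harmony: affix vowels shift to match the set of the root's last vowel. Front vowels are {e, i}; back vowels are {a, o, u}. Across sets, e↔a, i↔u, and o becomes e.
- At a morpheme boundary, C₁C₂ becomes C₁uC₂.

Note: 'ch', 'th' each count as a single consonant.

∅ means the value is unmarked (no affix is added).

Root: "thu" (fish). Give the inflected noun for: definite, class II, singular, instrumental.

case = instrumental: zero marking, form stays thu.
Attach noun class class II -u (after vowel 'u') → thuu.
Attach definiteness definite -ah → thuuah.
Attach number singular -w → thuuahw.
Vowel harmony: no change.
Apply epenthesis: thuuahw → thuuahuw.

thuuahuw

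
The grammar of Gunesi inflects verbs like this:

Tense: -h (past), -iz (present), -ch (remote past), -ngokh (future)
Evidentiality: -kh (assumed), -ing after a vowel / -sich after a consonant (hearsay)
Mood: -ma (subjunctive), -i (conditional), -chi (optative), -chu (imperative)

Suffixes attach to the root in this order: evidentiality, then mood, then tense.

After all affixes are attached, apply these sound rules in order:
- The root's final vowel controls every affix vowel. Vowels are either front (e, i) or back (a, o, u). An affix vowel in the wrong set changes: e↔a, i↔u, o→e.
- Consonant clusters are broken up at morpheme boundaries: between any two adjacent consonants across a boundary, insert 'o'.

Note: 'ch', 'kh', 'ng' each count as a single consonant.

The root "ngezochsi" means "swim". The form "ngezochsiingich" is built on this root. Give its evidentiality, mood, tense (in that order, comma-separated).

Segment: ngezochsi-ing-i-ch.
evidentiality: -ing/sich → hearsay.
mood: -i → conditional.
tense: -ch → remote past.

hearsay, conditional, remote past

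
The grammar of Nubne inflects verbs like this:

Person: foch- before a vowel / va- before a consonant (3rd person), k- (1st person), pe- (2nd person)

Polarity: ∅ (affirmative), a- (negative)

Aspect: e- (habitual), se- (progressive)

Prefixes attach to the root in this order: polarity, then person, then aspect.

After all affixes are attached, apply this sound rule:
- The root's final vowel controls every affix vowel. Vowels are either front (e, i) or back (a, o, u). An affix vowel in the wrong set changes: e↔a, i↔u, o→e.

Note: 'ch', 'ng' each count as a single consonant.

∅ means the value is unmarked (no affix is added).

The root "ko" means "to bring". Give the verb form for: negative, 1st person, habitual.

Attach polarity negative a- → ako.
Attach person 1st person k- → kako.
Attach aspect habitual e- → ekako.
Apply vowel harmony: ekako → akako.

akako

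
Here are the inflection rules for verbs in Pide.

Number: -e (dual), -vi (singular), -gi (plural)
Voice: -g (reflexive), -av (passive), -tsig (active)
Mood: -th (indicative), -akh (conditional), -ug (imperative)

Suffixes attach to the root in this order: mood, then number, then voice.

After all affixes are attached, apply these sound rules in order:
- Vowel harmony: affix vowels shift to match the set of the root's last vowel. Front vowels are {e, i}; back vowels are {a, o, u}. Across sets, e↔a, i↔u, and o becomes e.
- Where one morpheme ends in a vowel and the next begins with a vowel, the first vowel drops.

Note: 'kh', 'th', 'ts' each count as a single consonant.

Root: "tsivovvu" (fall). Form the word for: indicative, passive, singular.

tsivovvuthvav

Attach mood indicative -th → tsivovvuth.
Attach number singular -vi → tsivovvuthvi.
Attach voice passive -av → tsivovvuthviav.
Apply vowel harmony: tsivovvuthviav → tsivovvuthvuav.
Apply vowel deletion: tsivovvuthvuav → tsivovvuthvav.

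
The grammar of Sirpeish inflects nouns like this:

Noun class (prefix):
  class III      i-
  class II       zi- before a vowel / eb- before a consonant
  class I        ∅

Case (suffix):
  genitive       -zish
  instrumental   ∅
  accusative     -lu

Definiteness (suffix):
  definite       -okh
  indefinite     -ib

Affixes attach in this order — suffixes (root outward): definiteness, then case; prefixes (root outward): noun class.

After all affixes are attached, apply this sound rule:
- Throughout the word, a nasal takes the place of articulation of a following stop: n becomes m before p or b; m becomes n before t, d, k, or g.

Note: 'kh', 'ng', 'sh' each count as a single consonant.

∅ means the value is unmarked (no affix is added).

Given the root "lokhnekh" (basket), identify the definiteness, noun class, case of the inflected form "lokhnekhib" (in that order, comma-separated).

indefinite, class I, instrumental

Segment: lokhnekh-ib.
definiteness: -ib → indefinite.
noun class: ∅ → class I.
case: ∅ → instrumental.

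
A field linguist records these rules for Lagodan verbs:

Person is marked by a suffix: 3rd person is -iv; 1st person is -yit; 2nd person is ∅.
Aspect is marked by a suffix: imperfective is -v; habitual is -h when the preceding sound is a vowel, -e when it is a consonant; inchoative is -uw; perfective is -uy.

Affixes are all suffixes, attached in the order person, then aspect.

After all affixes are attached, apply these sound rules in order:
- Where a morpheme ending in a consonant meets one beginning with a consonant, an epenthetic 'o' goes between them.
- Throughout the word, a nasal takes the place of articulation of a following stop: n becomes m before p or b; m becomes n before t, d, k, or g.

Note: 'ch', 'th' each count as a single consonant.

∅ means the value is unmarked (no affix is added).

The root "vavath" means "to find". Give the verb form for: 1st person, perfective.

Attach person 1st person -yit → vavathyit.
Attach aspect perfective -uy → vavathyituy.
Apply epenthesis: vavathyituy → vavathoyituy.
Nasal assimilation: no change.

vavathoyituy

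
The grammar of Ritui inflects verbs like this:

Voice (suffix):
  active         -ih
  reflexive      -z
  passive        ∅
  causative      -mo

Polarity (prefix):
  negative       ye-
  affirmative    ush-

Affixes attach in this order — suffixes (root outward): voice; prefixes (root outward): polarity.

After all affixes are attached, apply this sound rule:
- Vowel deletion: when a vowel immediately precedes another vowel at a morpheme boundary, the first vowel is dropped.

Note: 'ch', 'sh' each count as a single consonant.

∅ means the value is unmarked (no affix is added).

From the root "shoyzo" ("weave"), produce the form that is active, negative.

Attach voice active -ih → shoyzoih.
Attach polarity negative ye- → yeshoyzoih.
Apply vowel deletion: yeshoyzoih → yeshoyzih.

yeshoyzih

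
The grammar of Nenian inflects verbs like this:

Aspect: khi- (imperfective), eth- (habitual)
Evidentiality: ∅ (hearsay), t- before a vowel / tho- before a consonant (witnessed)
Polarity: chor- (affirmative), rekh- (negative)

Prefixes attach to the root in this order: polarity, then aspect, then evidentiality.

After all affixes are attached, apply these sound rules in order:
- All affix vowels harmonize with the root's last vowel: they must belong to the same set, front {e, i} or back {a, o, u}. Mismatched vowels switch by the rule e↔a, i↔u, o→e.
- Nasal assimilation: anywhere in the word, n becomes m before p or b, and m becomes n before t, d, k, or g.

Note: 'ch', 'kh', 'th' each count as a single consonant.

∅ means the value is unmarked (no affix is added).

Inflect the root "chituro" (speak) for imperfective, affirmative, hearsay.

Attach polarity affirmative chor- → chorchituro.
Attach aspect imperfective khi- → khichorchituro.
evidentiality = hearsay: zero marking, form stays khichorchituro.
Apply vowel harmony: khichorchituro → khuchorchituro.
Nasal assimilation: no change.

khuchorchituro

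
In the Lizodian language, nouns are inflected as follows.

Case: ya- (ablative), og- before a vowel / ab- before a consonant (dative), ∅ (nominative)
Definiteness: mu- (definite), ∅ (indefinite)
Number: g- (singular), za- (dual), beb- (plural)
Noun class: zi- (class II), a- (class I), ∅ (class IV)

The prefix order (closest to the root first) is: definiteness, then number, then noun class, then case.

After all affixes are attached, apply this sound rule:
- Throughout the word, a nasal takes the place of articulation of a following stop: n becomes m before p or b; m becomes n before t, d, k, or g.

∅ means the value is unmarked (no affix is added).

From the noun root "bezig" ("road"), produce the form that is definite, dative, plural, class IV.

Attach definiteness definite mu- → mubezig.
Attach number plural beb- → bebmubezig.
noun class = class IV: zero marking, form stays bebmubezig.
Attach case dative ab- (before consonant 'b') → abbebmubezig.
Nasal assimilation: no change.

abbebmubezig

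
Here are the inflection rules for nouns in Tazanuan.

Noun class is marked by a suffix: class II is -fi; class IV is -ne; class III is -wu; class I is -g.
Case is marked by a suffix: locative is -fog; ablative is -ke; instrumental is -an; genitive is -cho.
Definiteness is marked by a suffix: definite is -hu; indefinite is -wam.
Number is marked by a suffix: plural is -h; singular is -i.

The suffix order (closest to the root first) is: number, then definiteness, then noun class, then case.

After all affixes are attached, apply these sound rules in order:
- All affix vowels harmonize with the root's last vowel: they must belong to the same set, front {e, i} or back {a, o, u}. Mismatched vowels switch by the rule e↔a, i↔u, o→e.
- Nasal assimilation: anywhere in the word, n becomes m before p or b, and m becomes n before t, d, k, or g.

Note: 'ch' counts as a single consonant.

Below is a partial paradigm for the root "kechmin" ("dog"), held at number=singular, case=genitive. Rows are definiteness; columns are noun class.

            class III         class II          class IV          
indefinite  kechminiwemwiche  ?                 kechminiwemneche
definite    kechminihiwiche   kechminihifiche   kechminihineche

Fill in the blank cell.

kechminiwemfiche

Attach number singular -i → kechmini.
Attach definiteness indefinite -wam → kechminiwam.
Attach noun class class II -fi → kechminiwamfi.
Attach case genitive -cho → kechminiwamficho.
Apply vowel harmony: kechminiwamficho → kechminiwemfiche.
Nasal assimilation: no change.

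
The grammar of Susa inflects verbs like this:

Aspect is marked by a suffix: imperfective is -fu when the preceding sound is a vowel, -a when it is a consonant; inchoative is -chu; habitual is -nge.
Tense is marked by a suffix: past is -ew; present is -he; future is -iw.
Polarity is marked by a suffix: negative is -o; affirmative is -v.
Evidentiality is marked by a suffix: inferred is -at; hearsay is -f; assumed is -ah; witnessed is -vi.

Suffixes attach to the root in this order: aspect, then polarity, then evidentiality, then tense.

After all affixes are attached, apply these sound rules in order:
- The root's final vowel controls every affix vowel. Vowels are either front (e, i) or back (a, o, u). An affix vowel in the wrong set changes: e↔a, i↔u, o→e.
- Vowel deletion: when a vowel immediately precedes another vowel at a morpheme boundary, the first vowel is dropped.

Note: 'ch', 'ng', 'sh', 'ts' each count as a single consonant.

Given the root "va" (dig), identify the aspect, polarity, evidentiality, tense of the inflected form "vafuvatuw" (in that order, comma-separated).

imperfective, affirmative, inferred, future

Segment: va-fu-v-at-iw.
aspect: -fu/a → imperfective.
polarity: -v → affirmative.
evidentiality: -at → inferred.
tense: -iw → future.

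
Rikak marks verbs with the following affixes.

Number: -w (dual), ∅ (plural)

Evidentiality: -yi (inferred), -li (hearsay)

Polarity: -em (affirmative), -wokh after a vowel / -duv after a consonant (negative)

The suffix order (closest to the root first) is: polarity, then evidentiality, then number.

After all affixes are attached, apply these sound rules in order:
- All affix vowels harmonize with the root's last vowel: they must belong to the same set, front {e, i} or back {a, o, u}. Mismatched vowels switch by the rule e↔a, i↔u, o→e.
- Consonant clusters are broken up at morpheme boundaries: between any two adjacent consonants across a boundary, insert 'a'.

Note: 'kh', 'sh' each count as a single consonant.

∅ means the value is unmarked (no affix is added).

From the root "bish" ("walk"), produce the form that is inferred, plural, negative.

Attach polarity negative -duv (after consonant 'sh') → bishduv.
Attach evidentiality inferred -yi → bishduvyi.
number = plural: zero marking, form stays bishduvyi.
Apply vowel harmony: bishduvyi → bishdivyi.
Apply epenthesis: bishdivyi → bishadivayi.

bishadivayi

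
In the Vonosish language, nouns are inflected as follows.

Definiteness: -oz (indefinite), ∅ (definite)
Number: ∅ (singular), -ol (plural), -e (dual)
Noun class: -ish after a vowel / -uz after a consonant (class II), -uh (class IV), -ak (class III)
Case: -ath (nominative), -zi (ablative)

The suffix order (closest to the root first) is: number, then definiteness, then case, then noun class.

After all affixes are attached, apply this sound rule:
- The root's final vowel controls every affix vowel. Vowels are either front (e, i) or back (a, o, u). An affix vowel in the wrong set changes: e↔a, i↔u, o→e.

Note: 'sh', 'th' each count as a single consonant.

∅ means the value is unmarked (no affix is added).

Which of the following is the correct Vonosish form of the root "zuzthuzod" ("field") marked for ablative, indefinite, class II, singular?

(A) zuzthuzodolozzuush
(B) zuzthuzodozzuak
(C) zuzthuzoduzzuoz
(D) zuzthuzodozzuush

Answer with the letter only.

number = singular: zero marking, form stays zuzthuzod.
Attach definiteness indefinite -oz → zuzthuzodoz.
Attach case ablative -zi → zuzthuzodozzi.
Attach noun class class II -ish (after vowel 'i') → zuzthuzodozziish.
Apply vowel harmony: zuzthuzodozziish → zuzthuzodozzuush.
So the correct form is zuzthuzodozzuush, option (D).
(B) zuzthuzodozzuak is wrong: it uses class III instead of class II for noun class.
(A) zuzthuzodolozzuush is wrong: it uses plural instead of singular for number.
(C) zuzthuzoduzzuoz is wrong: it has the affixes in the wrong order.

D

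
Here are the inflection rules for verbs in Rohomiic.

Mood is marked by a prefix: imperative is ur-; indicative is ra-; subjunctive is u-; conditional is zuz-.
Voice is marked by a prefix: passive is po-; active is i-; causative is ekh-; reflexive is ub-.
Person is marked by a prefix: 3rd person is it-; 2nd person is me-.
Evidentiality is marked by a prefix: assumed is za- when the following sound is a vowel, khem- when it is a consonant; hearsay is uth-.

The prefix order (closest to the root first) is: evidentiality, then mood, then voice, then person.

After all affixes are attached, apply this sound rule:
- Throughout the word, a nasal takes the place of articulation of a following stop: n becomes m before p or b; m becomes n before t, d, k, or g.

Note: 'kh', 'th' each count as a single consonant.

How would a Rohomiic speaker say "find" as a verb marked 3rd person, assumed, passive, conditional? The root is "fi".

Attach evidentiality assumed khem- (before consonant 'f') → khemfi.
Attach mood conditional zuz- → zuzkhemfi.
Attach voice passive po- → pozuzkhemfi.
Attach person 3rd person it- → itpozuzkhemfi.
Nasal assimilation: no change.

itpozuzkhemfi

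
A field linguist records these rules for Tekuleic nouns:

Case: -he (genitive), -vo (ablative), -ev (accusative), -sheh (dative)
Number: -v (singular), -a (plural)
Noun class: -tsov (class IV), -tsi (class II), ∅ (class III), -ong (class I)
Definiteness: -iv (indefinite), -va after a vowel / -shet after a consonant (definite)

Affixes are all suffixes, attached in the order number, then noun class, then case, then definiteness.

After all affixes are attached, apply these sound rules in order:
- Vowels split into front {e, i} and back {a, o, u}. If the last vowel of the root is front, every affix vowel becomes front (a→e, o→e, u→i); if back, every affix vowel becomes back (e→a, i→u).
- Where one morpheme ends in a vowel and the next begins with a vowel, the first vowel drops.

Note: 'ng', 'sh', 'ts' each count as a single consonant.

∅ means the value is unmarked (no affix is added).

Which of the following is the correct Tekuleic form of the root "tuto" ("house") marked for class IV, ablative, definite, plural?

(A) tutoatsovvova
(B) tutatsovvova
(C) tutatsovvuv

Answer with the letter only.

B

Attach number plural -a → tutoa.
Attach noun class class IV -tsov → tutoatsov.
Attach case ablative -vo → tutoatsovvo.
Attach definiteness definite -va (after vowel 'o') → tutoatsovvova.
Vowel harmony: no change.
Apply vowel deletion: tutoatsovvova → tutatsovvova.
So the correct form is tutatsovvova, option (B).
(C) tutatsovvuv is wrong: it uses indefinite instead of definite for definiteness.
(A) tutoatsovvova is wrong: it fails to apply the sound rule(s).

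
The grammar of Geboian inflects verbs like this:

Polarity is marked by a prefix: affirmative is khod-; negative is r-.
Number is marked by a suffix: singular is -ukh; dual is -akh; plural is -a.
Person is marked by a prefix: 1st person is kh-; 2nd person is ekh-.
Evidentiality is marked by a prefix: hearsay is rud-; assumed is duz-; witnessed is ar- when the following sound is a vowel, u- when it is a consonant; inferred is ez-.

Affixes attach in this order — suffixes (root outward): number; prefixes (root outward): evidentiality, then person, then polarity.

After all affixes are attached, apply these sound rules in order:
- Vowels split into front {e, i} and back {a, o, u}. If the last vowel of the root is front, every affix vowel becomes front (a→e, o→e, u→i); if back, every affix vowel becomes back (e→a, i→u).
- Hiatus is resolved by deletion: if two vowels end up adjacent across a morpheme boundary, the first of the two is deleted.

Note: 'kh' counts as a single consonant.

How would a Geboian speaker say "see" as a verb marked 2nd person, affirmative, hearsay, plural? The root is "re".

Attach evidentiality hearsay rud- → rudre.
Attach person 2nd person ekh- → ekhrudre.
Attach polarity affirmative khod- → khodekhrudre.
Attach number plural -a → khodekhrudrea.
Apply vowel harmony: khodekhrudrea → khedekhridree.
Apply vowel deletion: khedekhridree → khedekhridre.

khedekhridre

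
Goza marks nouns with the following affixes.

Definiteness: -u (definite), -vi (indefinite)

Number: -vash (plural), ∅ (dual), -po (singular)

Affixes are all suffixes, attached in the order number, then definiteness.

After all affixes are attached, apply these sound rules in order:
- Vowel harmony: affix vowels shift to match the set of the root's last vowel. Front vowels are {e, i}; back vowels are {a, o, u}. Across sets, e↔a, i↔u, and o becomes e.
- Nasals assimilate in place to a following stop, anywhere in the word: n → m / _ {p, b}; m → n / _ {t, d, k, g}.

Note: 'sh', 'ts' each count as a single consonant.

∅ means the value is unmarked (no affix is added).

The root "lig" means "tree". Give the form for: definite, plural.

ligveshi

Attach number plural -vash → ligvash.
Attach definiteness definite -u → ligvashu.
Apply vowel harmony: ligvashu → ligveshi.
Nasal assimilation: no change.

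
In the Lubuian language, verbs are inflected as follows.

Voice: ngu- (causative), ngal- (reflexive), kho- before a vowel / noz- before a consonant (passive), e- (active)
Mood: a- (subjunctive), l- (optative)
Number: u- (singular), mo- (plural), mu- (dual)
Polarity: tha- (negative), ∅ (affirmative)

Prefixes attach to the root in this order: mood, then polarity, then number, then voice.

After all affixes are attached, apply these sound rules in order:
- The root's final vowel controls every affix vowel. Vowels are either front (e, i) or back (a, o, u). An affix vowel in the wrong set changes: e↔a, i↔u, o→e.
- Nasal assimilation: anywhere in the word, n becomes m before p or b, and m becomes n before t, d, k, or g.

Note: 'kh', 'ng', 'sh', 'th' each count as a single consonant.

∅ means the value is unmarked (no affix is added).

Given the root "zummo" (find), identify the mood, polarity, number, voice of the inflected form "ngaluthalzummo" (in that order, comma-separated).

optative, negative, singular, reflexive

Segment: ngal-u-tha-l-zummo.
mood: l- → optative.
polarity: tha- → negative.
number: u- → singular.
voice: ngal- → reflexive.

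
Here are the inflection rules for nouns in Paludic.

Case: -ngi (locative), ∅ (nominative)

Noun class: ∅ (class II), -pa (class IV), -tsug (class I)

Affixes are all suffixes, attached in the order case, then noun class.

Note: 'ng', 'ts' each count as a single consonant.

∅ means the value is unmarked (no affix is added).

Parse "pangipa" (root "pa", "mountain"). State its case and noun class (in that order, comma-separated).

Segment: pa-ngi-pa.
case: -ngi → locative.
noun class: -pa → class IV.

locative, class IV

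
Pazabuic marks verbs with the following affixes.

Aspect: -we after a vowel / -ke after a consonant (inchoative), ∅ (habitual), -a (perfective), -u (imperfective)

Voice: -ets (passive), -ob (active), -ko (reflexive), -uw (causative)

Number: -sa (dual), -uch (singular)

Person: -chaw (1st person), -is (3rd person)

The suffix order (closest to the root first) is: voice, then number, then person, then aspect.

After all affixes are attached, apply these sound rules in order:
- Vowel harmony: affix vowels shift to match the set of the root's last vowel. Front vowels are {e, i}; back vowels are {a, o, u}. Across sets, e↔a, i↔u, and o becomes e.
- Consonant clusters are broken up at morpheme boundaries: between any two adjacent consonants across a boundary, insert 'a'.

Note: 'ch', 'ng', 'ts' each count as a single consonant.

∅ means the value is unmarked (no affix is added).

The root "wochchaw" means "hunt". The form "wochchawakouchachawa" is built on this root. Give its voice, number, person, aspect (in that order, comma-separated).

reflexive, singular, 1st person, perfective

Segment: wochchaw-ko-uch-chaw-a.
voice: -ko → reflexive.
number: -uch → singular.
person: -chaw → 1st person.
aspect: -a → perfective.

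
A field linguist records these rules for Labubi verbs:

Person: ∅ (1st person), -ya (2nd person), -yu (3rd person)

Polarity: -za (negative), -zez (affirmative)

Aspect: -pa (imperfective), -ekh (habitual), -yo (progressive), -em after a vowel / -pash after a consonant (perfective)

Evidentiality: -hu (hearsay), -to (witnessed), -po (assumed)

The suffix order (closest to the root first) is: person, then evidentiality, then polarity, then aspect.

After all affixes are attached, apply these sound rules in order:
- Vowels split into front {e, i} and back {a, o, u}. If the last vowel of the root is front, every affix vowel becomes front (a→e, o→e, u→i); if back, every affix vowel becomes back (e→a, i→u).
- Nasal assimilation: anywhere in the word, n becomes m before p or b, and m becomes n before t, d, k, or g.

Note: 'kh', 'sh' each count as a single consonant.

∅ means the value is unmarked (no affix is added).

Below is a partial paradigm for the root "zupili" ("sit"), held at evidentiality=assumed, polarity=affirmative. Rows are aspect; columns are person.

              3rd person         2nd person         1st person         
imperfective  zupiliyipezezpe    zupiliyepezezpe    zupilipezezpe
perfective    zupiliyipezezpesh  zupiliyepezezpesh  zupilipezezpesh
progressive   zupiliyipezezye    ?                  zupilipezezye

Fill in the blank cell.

zupiliyepezezye

Attach person 2nd person -ya → zupiliya.
Attach evidentiality assumed -po → zupiliyapo.
Attach polarity affirmative -zez → zupiliyapozez.
Attach aspect progressive -yo → zupiliyapozezyo.
Apply vowel harmony: zupiliyapozezyo → zupiliyepezezye.
Nasal assimilation: no change.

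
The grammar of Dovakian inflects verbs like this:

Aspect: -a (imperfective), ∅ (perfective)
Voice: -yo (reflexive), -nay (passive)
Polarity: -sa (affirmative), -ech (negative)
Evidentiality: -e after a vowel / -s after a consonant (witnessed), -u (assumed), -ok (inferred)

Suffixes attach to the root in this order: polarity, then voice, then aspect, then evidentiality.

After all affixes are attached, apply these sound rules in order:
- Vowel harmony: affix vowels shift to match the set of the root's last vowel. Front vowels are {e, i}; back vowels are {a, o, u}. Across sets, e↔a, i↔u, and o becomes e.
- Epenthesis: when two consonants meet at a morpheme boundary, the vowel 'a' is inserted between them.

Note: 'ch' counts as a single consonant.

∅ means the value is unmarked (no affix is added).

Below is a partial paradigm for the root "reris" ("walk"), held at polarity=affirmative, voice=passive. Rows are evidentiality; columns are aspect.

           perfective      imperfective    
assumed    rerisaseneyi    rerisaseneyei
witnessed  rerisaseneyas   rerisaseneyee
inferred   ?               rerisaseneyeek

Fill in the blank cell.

rerisaseneyek

Attach polarity affirmative -sa → rerissa.
Attach voice passive -nay → rerissanay.
aspect = perfective: zero marking, form stays rerissanay.
Attach evidentiality inferred -ok → rerissanayok.
Apply vowel harmony: rerissanayok → rerisseneyek.
Apply epenthesis: rerisseneyek → rerisaseneyek.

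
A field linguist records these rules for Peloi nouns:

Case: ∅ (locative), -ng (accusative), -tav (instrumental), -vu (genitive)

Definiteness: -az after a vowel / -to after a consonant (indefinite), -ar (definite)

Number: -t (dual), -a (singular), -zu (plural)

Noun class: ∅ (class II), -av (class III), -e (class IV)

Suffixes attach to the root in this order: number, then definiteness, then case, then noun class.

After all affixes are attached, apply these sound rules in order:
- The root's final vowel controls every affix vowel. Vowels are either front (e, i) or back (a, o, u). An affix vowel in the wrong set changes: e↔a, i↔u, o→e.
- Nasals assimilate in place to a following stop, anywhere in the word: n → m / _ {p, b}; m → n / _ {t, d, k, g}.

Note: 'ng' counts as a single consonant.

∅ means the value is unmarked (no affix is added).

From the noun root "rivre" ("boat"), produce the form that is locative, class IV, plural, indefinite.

rivrezieze

Attach number plural -zu → rivrezu.
Attach definiteness indefinite -az (after vowel 'u') → rivrezuaz.
case = locative: zero marking, form stays rivrezuaz.
Attach noun class class IV -e → rivrezuaze.
Apply vowel harmony: rivrezuaze → rivrezieze.
Nasal assimilation: no change.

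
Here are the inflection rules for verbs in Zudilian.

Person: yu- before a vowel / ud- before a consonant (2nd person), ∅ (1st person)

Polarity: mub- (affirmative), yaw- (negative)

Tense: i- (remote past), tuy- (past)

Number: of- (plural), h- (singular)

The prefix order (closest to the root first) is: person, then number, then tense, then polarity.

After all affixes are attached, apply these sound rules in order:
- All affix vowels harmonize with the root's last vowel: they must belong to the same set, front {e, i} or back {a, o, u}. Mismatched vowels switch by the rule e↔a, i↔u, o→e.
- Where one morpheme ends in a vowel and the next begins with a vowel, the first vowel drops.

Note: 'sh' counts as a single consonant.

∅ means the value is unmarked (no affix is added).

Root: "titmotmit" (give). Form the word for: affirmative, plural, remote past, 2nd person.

mibefidtitmotmit

Attach person 2nd person ud- (before consonant 't') → udtitmotmit.
Attach number plural of- → ofudtitmotmit.
Attach tense remote past i- → iofudtitmotmit.
Attach polarity affirmative mub- → mubiofudtitmotmit.
Apply vowel harmony: mubiofudtitmotmit → mibiefidtitmotmit.
Apply vowel deletion: mibiefidtitmotmit → mibefidtitmotmit.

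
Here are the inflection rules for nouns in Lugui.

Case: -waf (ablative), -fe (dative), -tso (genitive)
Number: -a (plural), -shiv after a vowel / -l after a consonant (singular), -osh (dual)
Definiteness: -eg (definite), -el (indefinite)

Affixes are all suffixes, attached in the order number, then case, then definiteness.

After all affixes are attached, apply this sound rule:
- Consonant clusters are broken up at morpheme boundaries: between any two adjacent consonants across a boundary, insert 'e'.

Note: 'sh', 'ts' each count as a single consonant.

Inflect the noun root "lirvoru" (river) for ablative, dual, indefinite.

Attach number dual -osh → lirvoruosh.
Attach case ablative -waf → lirvoruoshwaf.
Attach definiteness indefinite -el → lirvoruoshwafel.
Apply epenthesis: lirvoruoshwafel → lirvoruoshewafel.

lirvoruoshewafel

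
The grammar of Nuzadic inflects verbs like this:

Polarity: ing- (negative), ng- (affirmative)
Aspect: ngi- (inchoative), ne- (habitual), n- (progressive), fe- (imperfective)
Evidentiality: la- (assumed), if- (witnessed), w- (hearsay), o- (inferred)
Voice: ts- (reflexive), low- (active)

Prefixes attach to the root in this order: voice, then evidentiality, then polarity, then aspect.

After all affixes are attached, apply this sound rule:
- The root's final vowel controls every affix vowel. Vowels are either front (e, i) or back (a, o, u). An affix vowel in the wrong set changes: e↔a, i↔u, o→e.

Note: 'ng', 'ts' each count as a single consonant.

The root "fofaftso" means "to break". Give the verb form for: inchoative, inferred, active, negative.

nguungolowfofaftso

Attach voice active low- → lowfofaftso.
Attach evidentiality inferred o- → olowfofaftso.
Attach polarity negative ing- → ingolowfofaftso.
Attach aspect inchoative ngi- → ngiingolowfofaftso.
Apply vowel harmony: ngiingolowfofaftso → nguungolowfofaftso.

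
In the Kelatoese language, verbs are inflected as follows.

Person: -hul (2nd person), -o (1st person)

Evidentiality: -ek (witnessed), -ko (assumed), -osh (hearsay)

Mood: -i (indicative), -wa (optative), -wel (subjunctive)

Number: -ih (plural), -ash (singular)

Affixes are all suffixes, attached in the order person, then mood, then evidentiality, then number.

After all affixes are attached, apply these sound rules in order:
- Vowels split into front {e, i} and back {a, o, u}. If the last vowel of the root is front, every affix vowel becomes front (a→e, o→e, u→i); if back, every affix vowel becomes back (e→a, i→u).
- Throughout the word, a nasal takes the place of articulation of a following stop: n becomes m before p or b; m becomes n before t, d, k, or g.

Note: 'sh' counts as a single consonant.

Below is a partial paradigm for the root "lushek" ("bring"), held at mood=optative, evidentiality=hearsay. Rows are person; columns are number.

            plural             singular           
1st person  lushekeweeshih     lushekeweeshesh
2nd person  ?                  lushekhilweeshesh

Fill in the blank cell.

lushekhilweeshih

Attach person 2nd person -hul → lushekhul.
Attach mood optative -wa → lushekhulwa.
Attach evidentiality hearsay -osh → lushekhulwaosh.
Attach number plural -ih → lushekhulwaoshih.
Apply vowel harmony: lushekhulwaoshih → lushekhilweeshih.
Nasal assimilation: no change.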